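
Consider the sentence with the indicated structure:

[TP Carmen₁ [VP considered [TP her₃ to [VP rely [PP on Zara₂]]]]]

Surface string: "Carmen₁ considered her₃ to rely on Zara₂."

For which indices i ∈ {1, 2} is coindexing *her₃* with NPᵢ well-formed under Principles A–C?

none

*her* is a pronoun, so Principle B applies: it must be free in its binding domain.
Binding domain of *her₃*: the matrix TP, whose subject is Carmen₁.
*Carmen₁* c-commands the pronoun within its binding domain → coindexation would violate Principle B.
*Zara₂*: the pronoun c-commands this R-expression → coindexation would violate Principle C on *Zara₂*.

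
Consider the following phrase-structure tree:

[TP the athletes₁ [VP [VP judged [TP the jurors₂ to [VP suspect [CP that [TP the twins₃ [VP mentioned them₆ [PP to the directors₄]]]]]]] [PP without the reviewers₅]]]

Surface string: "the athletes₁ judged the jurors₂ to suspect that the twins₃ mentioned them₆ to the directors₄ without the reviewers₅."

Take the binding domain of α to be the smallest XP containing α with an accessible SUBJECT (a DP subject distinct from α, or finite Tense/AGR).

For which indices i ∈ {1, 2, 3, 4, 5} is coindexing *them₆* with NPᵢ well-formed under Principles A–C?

{1, 2, 5}

*them* is a pronoun, so Principle B applies: it must be free in its binding domain.
Binding domain of *them₆*: the embedded TP, whose subject is the twins₃.
*the athletes₁* c-commands the pronoun but from outside its binding domain, and is not c-commanded by it → coindexation permitted.
*the jurors₂* c-commands the pronoun but from outside its binding domain, and is not c-commanded by it → coindexation permitted.
*the twins₃* c-commands the pronoun within its binding domain → coindexation would violate Principle B.
*the directors₄*: the pronoun c-commands this R-expression → coindexation would violate Principle C on *the directors₄*.
*the reviewers₅* and the pronoun do not c-command one another → neither Principle B nor Principle C is at stake; coindexation permitted.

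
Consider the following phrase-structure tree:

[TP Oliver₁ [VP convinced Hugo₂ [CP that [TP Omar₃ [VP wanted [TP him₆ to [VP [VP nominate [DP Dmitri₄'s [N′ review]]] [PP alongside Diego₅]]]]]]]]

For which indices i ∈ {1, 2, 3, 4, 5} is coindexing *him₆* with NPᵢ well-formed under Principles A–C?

*him* is a pronoun, so Principle B applies: it must be free in its binding domain.
Binding domain of *him₆*: the embedded TP, whose subject is Omar₃.
*Oliver₁* c-commands the pronoun but from outside its binding domain, and is not c-commanded by it → coindexation permitted.
*Hugo₂* c-commands the pronoun but from outside its binding domain, and is not c-commanded by it → coindexation permitted.
*Omar₃* c-commands the pronoun within its binding domain → coindexation would violate Principle B.
*Dmitri₄*: the pronoun c-commands this R-expression → coindexation would violate Principle C on *Dmitri₄*.
*Diego₅*: the pronoun c-commands this R-expression → coindexation would violate Principle C on *Diego₅*.

{1, 2}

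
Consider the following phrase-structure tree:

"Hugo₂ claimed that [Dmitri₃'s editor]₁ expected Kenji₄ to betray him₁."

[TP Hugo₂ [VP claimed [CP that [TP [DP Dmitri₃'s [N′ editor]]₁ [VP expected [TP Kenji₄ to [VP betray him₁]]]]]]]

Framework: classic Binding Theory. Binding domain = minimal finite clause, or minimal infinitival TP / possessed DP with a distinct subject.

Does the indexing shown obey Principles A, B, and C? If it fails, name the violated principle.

The two coindexed NPs are *[Dmitri₃'s editor]₁* and *him₁*.
*him₁* is a pronoun; its binding domain is the embedded TP, whose subject is Kenji₄. Within that domain it is c-commanded only by *Kenji₄*, which carries a different index — the pronoun is free locally, so Principle B holds.
*[Dmitri₃'s editor]₁* is an R-expression; *him₁* does not c-command it, and no other NP shares its index, so Principle C is satisfied.
All principles are respected.

grammatical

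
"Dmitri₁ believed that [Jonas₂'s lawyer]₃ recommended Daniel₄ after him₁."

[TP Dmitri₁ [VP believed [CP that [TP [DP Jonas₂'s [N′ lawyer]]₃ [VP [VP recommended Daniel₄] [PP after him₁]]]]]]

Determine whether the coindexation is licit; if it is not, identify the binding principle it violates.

The two coindexed NPs are *Dmitri₁* and *him₁*.
*him₁* is a pronoun; its binding domain is the embedded TP, whose subject is [Jonas₂'s lawyer]₃. Within that domain it is c-commanded only by *[Jonas₂'s lawyer]₃*, which carries a different index — the pronoun is free locally, so Principle B holds.
*Dmitri₁* is an R-expression; *him₁* does not c-command it, and no other NP shares its index, so Principle C is satisfied.
All principles are respected.

grammatical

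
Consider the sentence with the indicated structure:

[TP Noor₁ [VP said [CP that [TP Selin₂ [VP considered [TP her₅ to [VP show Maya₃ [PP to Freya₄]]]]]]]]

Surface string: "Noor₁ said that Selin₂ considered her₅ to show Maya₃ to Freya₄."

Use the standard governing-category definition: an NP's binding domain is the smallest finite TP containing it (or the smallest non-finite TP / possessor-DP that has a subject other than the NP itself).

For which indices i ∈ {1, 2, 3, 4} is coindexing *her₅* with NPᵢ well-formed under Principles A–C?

{1}

*her* is a pronoun, so Principle B applies: it must be free in its binding domain.
Binding domain of *her₅*: the embedded TP, whose subject is Selin₂.
*Noor₁* c-commands the pronoun but from outside its binding domain, and is not c-commanded by it → coindexation permitted.
*Selin₂* c-commands the pronoun within its binding domain → coindexation would violate Principle B.
*Maya₃*: the pronoun c-commands this R-expression → coindexation would violate Principle C on *Maya₃*.
*Freya₄*: the pronoun c-commands this R-expression → coindexation would violate Principle C on *Freya₄*.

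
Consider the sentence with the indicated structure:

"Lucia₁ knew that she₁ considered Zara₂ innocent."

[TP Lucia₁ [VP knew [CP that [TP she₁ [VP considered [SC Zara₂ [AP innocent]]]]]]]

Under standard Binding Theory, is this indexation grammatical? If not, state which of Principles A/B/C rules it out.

grammatical

The two coindexed NPs are *Lucia₁* and *she₁*.
*she₁* is a pronoun; nothing c-commands it within its binding domain (the embedded TP.), so Principle B holds trivially.
*Lucia₁* is an R-expression; *she₁* does not c-command it, and no other NP shares its index, so Principle C is satisfied.
All principles are respected.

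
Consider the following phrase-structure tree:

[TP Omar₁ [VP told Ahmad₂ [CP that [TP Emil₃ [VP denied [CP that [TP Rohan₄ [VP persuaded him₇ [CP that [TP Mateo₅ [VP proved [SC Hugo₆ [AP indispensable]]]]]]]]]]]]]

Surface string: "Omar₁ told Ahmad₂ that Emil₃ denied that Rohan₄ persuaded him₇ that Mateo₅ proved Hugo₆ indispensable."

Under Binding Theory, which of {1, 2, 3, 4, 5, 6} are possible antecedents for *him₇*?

{1, 2, 3}

*him* is a pronoun, so Principle B applies: it must be free in its binding domain.
Binding domain of *him₇*: the embedded TP, whose subject is Rohan₄.
*Omar₁* c-commands the pronoun but from outside its binding domain, and is not c-commanded by it → coindexation permitted.
*Ahmad₂* c-commands the pronoun but from outside its binding domain, and is not c-commanded by it → coindexation permitted.
*Emil₃* c-commands the pronoun but from outside its binding domain, and is not c-commanded by it → coindexation permitted.
*Rohan₄* c-commands the pronoun within its binding domain → coindexation would violate Principle B.
*Mateo₅*: the pronoun c-commands this R-expression → coindexation would violate Principle C on *Mateo₅*.
*Hugo₆*: the pronoun c-commands this R-expression → coindexation would violate Principle C on *Hugo₆*.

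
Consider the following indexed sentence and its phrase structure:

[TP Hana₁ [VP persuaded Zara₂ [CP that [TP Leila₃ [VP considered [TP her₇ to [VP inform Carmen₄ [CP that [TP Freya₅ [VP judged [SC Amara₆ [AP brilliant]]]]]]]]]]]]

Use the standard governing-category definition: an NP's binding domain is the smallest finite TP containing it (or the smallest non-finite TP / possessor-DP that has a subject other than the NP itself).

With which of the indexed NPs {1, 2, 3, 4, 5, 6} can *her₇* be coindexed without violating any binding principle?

{1, 2}

*her* is a pronoun, so Principle B applies: it must be free in its binding domain.
Binding domain of *her₇*: the embedded TP, whose subject is Leila₃.
*Hana₁* c-commands the pronoun but from outside its binding domain, and is not c-commanded by it → coindexation permitted.
*Zara₂* c-commands the pronoun but from outside its binding domain, and is not c-commanded by it → coindexation permitted.
*Leila₃* c-commands the pronoun within its binding domain → coindexation would violate Principle B.
*Carmen₄*: the pronoun c-commands this R-expression → coindexation would violate Principle C on *Carmen₄*.
*Freya₅*: the pronoun c-commands this R-expression → coindexation would violate Principle C on *Freya₅*.
*Amara₆*: the pronoun c-commands this R-expression → coindexation would violate Principle C on *Amara₆*.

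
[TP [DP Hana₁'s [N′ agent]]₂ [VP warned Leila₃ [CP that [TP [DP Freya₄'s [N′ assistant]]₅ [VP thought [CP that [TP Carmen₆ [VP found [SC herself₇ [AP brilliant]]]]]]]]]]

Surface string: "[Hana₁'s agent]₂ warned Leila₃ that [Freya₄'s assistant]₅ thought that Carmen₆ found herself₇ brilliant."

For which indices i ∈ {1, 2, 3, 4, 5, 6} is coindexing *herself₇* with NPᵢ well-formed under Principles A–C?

*herself* is an anaphor, so Principle A applies: it must be bound in its binding domain.
Binding domain of *herself₇*: the embedded TP, whose subject is Carmen₆.
*Hana₁* does not c-command the anaphor → cannot bind it.
*[Hana₁'s agent]₂* c-commands the anaphor but is outside its binding domain → cannot satisfy Principle A.
*Leila₃* c-commands the anaphor but is outside its binding domain → cannot satisfy Principle A.
*Freya₄* does not c-command the anaphor → cannot bind it.
*[Freya₄'s assistant]₅* c-commands the anaphor but is outside its binding domain → cannot satisfy Principle A.
*Carmen₆* c-commands the anaphor within its binding domain → licit binder.

{6}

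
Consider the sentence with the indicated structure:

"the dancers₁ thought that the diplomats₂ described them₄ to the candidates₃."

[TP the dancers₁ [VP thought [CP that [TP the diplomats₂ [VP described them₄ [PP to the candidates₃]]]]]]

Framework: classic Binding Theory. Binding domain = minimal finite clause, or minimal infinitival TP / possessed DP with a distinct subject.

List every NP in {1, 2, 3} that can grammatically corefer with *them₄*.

*them* is a pronoun, so Principle B applies: it must be free in its binding domain.
Binding domain of *them₄*: the embedded TP, whose subject is the diplomats₂.
*the dancers₁* c-commands the pronoun but from outside its binding domain, and is not c-commanded by it → coindexation permitted.
*the diplomats₂* c-commands the pronoun within its binding domain → coindexation would violate Principle B.
*the candidates₃*: the pronoun c-commands this R-expression → coindexation would violate Principle C on *the candidates₃*.

{1}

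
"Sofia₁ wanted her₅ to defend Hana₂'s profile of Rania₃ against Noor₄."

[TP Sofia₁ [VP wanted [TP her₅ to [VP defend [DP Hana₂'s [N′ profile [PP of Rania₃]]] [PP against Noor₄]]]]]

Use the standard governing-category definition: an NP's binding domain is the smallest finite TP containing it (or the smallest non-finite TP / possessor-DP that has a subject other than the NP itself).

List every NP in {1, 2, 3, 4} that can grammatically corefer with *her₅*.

none

*her* is a pronoun, so Principle B applies: it must be free in its binding domain.
Binding domain of *her₅*: the matrix TP, whose subject is Sofia₁.
*Sofia₁* c-commands the pronoun within its binding domain → coindexation would violate Principle B.
*Hana₂*: the pronoun c-commands this R-expression → coindexation would violate Principle C on *Hana₂*.
*Rania₃*: the pronoun c-commands this R-expression → coindexation would violate Principle C on *Rania₃*.
*Noor₄*: the pronoun c-commands this R-expression → coindexation would violate Principle C on *Noor₄*.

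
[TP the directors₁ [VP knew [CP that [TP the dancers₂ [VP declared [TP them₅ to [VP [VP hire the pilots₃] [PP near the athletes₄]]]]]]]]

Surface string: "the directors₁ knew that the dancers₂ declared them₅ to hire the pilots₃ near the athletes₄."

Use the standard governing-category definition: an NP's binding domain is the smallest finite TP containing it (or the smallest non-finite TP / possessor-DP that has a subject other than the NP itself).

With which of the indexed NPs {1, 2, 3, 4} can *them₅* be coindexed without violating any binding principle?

*them* is a pronoun, so Principle B applies: it must be free in its binding domain.
Binding domain of *them₅*: the embedded TP, whose subject is the dancers₂.
*the directors₁* c-commands the pronoun but from outside its binding domain, and is not c-commanded by it → coindexation permitted.
*the dancers₂* c-commands the pronoun within its binding domain → coindexation would violate Principle B.
*the pilots₃*: the pronoun c-commands this R-expression → coindexation would violate Principle C on *the pilots₃*.
*the athletes₄*: the pronoun c-commands this R-expression → coindexation would violate Principle C on *the athletes₄*.

{1}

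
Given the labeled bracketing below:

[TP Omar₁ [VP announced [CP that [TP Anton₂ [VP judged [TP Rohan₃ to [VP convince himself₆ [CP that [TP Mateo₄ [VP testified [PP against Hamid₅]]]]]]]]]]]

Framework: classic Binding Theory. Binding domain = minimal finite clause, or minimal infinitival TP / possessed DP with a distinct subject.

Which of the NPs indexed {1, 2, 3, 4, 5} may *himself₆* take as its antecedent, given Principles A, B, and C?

*himself* is an anaphor, so Principle A applies: it must be bound in its binding domain.
Binding domain of *himself₆*: the embedded TP, whose subject is Rohan₃.
*Omar₁* c-commands the anaphor but is outside its binding domain → cannot satisfy Principle A.
*Anton₂* c-commands the anaphor but is outside its binding domain → cannot satisfy Principle A.
*Rohan₃* c-commands the anaphor within its binding domain → licit binder.
*Mateo₄* does not c-command the anaphor → cannot bind it.
*Hamid₅* does not c-command the anaphor → cannot bind it.

{3}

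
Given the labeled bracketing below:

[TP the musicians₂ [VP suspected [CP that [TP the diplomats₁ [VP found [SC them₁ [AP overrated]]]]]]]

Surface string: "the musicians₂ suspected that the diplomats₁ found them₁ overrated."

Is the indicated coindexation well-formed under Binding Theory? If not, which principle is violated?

Principle B

The two coindexed NPs are *the diplomats₁* and *them₁*.
*them₁* is a pronoun. Its binding domain is the embedded TP, whose subject is the diplomats₁.
*the diplomats₁* c-commands it within that domain and carries the same index.
The pronoun is locally bound → Principle B violation.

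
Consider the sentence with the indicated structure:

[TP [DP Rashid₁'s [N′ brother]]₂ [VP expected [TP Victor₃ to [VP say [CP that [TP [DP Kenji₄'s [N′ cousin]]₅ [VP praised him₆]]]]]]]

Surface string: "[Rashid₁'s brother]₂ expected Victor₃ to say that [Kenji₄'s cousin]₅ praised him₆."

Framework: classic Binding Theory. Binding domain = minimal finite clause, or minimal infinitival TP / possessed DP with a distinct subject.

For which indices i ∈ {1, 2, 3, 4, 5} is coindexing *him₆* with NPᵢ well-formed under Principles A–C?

*him* is a pronoun, so Principle B applies: it must be free in its binding domain.
Binding domain of *him₆*: the embedded TP, whose subject is [Kenji₄'s cousin]₅.
*Rashid₁* and the pronoun do not c-command one another → neither Principle B nor Principle C is at stake; coindexation permitted.
*[Rashid₁'s brother]₂* c-commands the pronoun but from outside its binding domain, and is not c-commanded by it → coindexation permitted.
*Victor₃* c-commands the pronoun but from outside its binding domain, and is not c-commanded by it → coindexation permitted.
*Kenji₄* and the pronoun do not c-command one another → neither Principle B nor Principle C is at stake; coindexation permitted.
*[Kenji₄'s cousin]₅* c-commands the pronoun within its binding domain → coindexation would violate Principle B.

{1, 2, 3, 4}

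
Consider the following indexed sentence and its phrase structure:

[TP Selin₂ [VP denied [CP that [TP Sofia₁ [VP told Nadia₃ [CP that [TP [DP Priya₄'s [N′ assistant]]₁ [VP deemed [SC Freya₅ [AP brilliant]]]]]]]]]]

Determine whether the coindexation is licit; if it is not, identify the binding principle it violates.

Principle C

The two coindexed NPs are *[Priya₄'s assistant]₁* and *Sofia₁*.
*[Priya₄'s assistant]₁* is an R-expression. Principle C requires it to be free everywhere.
*Sofia₁* c-commands it and carries the same index.
The R-expression is bound → Principle C violation.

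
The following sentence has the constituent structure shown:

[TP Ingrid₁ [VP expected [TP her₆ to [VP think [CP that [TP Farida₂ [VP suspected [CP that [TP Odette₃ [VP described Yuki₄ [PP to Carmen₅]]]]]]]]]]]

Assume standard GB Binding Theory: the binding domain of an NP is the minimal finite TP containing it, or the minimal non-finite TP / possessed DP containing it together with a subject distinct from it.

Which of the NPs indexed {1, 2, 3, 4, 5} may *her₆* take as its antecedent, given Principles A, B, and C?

*her* is a pronoun, so Principle B applies: it must be free in its binding domain.
Binding domain of *her₆*: the matrix TP, whose subject is Ingrid₁.
*Ingrid₁* c-commands the pronoun within its binding domain → coindexation would violate Principle B.
*Farida₂*: the pronoun c-commands this R-expression → coindexation would violate Principle C on *Farida₂*.
*Odette₃*: the pronoun c-commands this R-expression → coindexation would violate Principle C on *Odette₃*.
*Yuki₄*: the pronoun c-commands this R-expression → coindexation would violate Principle C on *Yuki₄*.
*Carmen₅*: the pronoun c-commands this R-expression → coindexation would violate Principle C on *Carmen₅*.

none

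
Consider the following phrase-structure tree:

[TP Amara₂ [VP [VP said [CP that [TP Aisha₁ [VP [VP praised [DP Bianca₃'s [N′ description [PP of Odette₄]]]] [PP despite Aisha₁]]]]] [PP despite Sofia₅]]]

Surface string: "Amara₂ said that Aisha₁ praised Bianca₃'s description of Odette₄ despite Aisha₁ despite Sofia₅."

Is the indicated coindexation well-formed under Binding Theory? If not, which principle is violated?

Principle C

The two coindexed NPs are *Aisha₁* (the lower occurrence) and *Aisha₁* (the higher occurrence).
*Aisha₁* (the lower occurrence) is an R-expression. Principle C requires it to be free everywhere.
*Aisha₁* (the higher occurrence) c-commands it and carries the same index.
The R-expression is bound → Principle C violation.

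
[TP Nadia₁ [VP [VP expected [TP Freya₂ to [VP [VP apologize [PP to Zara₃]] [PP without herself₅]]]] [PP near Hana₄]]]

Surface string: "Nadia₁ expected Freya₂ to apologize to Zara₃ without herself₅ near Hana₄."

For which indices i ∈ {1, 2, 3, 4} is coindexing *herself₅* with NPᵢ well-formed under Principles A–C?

*herself* is an anaphor, so Principle A applies: it must be bound in its binding domain.
Binding domain of *herself₅*: the embedded TP, whose subject is Freya₂.
*Nadia₁* c-commands the anaphor but is outside its binding domain → cannot satisfy Principle A.
*Freya₂* c-commands the anaphor within its binding domain → licit binder.
*Zara₃* does not c-command the anaphor → cannot bind it.
*Hana₄* does not c-command the anaphor → cannot bind it.

{2}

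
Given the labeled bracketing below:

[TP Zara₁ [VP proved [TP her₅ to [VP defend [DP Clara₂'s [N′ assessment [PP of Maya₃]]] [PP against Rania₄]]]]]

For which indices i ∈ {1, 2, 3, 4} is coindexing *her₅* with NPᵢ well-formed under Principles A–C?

*her* is a pronoun, so Principle B applies: it must be free in its binding domain.
Binding domain of *her₅*: the matrix TP, whose subject is Zara₁.
*Zara₁* c-commands the pronoun within its binding domain → coindexation would violate Principle B.
*Clara₂*: the pronoun c-commands this R-expression → coindexation would violate Principle C on *Clara₂*.
*Maya₃*: the pronoun c-commands this R-expression → coindexation would violate Principle C on *Maya₃*.
*Rania₄*: the pronoun c-commands this R-expression → coindexation would violate Principle C on *Rania₄*.

none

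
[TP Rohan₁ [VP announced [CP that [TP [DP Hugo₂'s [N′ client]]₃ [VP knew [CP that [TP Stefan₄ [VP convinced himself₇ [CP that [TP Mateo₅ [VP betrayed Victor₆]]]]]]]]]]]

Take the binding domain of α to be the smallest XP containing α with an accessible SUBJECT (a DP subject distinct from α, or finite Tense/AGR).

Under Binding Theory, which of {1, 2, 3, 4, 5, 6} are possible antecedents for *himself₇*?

{4}

*himself* is an anaphor, so Principle A applies: it must be bound in its binding domain.
Binding domain of *himself₇*: the embedded TP, whose subject is Stefan₄.
*Rohan₁* c-commands the anaphor but is outside its binding domain → cannot satisfy Principle A.
*Hugo₂* does not c-command the anaphor → cannot bind it.
*[Hugo₂'s client]₃* c-commands the anaphor but is outside its binding domain → cannot satisfy Principle A.
*Stefan₄* c-commands the anaphor within its binding domain → licit binder.
*Mateo₅* does not c-command the anaphor → cannot bind it.
*Victor₆* does not c-command the anaphor → cannot bind it.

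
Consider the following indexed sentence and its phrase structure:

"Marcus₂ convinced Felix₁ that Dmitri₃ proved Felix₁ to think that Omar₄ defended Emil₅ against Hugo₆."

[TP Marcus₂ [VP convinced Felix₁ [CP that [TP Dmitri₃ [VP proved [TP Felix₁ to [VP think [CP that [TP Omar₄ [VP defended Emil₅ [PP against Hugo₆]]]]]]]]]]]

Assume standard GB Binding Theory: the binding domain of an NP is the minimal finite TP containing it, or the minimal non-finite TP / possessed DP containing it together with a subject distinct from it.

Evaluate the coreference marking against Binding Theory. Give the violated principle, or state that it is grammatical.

The two coindexed NPs are *Felix₁* (the higher occurrence) and *Felix₁* (the lower occurrence).
*Felix₁* (the lower occurrence) is an R-expression. Principle C requires it to be free everywhere.
*Felix₁* (the higher occurrence) c-commands it and carries the same index.
The R-expression is bound → Principle C violation.

Principle C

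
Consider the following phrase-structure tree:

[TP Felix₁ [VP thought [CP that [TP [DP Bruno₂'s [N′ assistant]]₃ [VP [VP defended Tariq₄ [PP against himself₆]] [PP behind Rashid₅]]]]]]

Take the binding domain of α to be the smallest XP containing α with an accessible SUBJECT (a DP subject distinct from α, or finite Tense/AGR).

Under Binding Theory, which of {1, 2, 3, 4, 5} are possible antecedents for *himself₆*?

{3, 4}

*himself* is an anaphor, so Principle A applies: it must be bound in its binding domain.
Binding domain of *himself₆*: the embedded TP, whose subject is [Bruno₂'s assistant]₃.
*Felix₁* c-commands the anaphor but is outside its binding domain → cannot satisfy Principle A.
*Bruno₂* does not c-command the anaphor → cannot bind it.
*[Bruno₂'s assistant]₃* c-commands the anaphor within its binding domain → licit binder.
*Tariq₄* c-commands the anaphor within its binding domain → licit binder.
*Rashid₅* does not c-command the anaphor → cannot bind it.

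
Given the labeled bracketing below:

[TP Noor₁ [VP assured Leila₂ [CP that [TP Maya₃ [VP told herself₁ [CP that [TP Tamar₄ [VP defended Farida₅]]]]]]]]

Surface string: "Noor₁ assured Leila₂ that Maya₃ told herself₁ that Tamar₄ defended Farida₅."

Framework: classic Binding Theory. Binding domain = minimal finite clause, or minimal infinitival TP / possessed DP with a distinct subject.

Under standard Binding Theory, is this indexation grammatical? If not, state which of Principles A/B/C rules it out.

Principle A

The two coindexed NPs are *Noor₁* and *herself₁*.
*herself₁* is an anaphor. Principle A requires it to be bound within its binding domain — the embedded TP, whose subject is Maya₃.
Within that domain it is c-commanded by *Maya₃*, which does not share its index.
*Noor₁* does c-command the anaphor, but from outside its binding domain.
The anaphor is unbound in its domain → Principle A violation.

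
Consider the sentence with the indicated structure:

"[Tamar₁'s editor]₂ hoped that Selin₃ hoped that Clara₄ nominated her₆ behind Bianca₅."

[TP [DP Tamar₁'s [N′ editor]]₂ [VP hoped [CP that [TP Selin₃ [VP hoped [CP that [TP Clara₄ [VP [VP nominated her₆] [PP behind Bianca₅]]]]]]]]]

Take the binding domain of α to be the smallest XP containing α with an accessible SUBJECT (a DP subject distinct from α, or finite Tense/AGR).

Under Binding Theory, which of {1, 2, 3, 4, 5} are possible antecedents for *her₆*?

{1, 2, 3, 5}

*her* is a pronoun, so Principle B applies: it must be free in its binding domain.
Binding domain of *her₆*: the embedded TP, whose subject is Clara₄.
*Tamar₁* and the pronoun do not c-command one another → neither Principle B nor Principle C is at stake; coindexation permitted.
*[Tamar₁'s editor]₂* c-commands the pronoun but from outside its binding domain, and is not c-commanded by it → coindexation permitted.
*Selin₃* c-commands the pronoun but from outside its binding domain, and is not c-commanded by it → coindexation permitted.
*Clara₄* c-commands the pronoun within its binding domain → coindexation would violate Principle B.
*Bianca₅* and the pronoun do not c-command one another → neither Principle B nor Principle C is at stake; coindexation permitted.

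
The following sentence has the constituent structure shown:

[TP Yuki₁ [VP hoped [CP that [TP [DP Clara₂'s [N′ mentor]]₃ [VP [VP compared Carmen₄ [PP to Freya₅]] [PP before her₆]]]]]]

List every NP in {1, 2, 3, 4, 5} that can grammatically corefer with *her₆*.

{1, 2, 4, 5}

*her* is a pronoun, so Principle B applies: it must be free in its binding domain.
Binding domain of *her₆*: the embedded TP, whose subject is [Clara₂'s mentor]₃.
*Yuki₁* c-commands the pronoun but from outside its binding domain, and is not c-commanded by it → coindexation permitted.
*Clara₂* and the pronoun do not c-command one another → neither Principle B nor Principle C is at stake; coindexation permitted.
*[Clara₂'s mentor]₃* c-commands the pronoun within its binding domain → coindexation would violate Principle B.
*Carmen₄* and the pronoun do not c-command one another → neither Principle B nor Principle C is at stake; coindexation permitted.
*Freya₅* and the pronoun do not c-command one another → neither Principle B nor Principle C is at stake; coindexation permitted.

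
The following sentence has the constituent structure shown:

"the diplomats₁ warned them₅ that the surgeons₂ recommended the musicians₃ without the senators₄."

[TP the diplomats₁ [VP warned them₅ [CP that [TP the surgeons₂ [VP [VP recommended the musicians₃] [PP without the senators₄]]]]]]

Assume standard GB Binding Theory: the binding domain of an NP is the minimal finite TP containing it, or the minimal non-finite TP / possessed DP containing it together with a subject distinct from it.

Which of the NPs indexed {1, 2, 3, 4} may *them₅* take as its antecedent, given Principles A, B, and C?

none

*them* is a pronoun, so Principle B applies: it must be free in its binding domain.
Binding domain of *them₅*: the matrix TP, whose subject is the diplomats₁.
*the diplomats₁* c-commands the pronoun within its binding domain → coindexation would violate Principle B.
*the surgeons₂*: the pronoun c-commands this R-expression → coindexation would violate Principle C on *the surgeons₂*.
*the musicians₃*: the pronoun c-commands this R-expression → coindexation would violate Principle C on *the musicians₃*.
*the senators₄*: the pronoun c-commands this R-expression → coindexation would violate Principle C on *the senators₄*.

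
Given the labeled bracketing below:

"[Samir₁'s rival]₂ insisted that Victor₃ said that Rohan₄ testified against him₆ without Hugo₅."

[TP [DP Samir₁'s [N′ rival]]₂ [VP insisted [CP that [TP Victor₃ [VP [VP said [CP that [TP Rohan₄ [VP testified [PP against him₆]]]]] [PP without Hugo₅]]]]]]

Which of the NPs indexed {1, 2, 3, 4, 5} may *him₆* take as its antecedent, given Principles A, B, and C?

{1, 2, 3, 5}

*him* is a pronoun, so Principle B applies: it must be free in its binding domain.
Binding domain of *him₆*: the embedded TP, whose subject is Rohan₄.
*Samir₁* and the pronoun do not c-command one another → neither Principle B nor Principle C is at stake; coindexation permitted.
*[Samir₁'s rival]₂* c-commands the pronoun but from outside its binding domain, and is not c-commanded by it → coindexation permitted.
*Victor₃* c-commands the pronoun but from outside its binding domain, and is not c-commanded by it → coindexation permitted.
*Rohan₄* c-commands the pronoun within its binding domain → coindexation would violate Principle B.
*Hugo₅* and the pronoun do not c-command one another → neither Principle B nor Principle C is at stake; coindexation permitted.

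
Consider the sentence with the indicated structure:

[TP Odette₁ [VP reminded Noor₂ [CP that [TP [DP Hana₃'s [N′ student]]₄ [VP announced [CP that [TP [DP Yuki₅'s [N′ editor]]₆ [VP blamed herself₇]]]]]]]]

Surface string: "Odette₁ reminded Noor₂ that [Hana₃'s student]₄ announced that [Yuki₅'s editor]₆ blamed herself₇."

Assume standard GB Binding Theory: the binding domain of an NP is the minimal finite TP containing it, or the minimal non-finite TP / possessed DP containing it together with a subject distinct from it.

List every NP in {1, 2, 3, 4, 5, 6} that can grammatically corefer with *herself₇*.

{6}

*herself* is an anaphor, so Principle A applies: it must be bound in its binding domain.
Binding domain of *herself₇*: the embedded TP, whose subject is [Yuki₅'s editor]₆.
*Odette₁* c-commands the anaphor but is outside its binding domain → cannot satisfy Principle A.
*Noor₂* c-commands the anaphor but is outside its binding domain → cannot satisfy Principle A.
*Hana₃* does not c-command the anaphor → cannot bind it.
*[Hana₃'s student]₄* c-commands the anaphor but is outside its binding domain → cannot satisfy Principle A.
*Yuki₅* does not c-command the anaphor → cannot bind it.
*[Yuki₅'s editor]₆* c-commands the anaphor within its binding domain → licit binder.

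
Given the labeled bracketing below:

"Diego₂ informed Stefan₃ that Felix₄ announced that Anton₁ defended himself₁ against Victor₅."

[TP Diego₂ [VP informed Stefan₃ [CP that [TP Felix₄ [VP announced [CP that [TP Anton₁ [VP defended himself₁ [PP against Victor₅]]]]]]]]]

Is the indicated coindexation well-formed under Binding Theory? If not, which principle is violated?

The two coindexed NPs are *Anton₁* and *himself₁*.
*himself₁* is an anaphor; its binding domain is the embedded TP, whose subject is Anton₁. *Anton₁* c-commands it within that domain and shares its index, so Principle A is satisfied.
*Anton₁* is an R-expression; *himself₁* does not c-command it, and no other NP shares its index, so Principle C is satisfied.
All principles are respected.

grammatical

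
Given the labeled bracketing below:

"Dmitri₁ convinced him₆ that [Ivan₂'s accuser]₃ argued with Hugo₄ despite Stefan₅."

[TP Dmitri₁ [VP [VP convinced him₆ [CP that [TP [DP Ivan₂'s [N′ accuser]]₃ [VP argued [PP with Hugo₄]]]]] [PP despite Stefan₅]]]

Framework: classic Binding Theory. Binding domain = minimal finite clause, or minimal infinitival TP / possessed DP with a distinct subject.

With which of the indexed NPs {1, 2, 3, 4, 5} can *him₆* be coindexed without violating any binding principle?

*him* is a pronoun, so Principle B applies: it must be free in its binding domain.
Binding domain of *him₆*: the matrix TP, whose subject is Dmitri₁.
*Dmitri₁* c-commands the pronoun within its binding domain → coindexation would violate Principle B.
*Ivan₂*: the pronoun c-commands this R-expression → coindexation would violate Principle C on *Ivan₂*.
*[Ivan₂'s accuser]₃*: the pronoun c-commands this R-expression → coindexation would violate Principle C on *[Ivan₂'s accuser]₃*.
*Hugo₄*: the pronoun c-commands this R-expression → coindexation would violate Principle C on *Hugo₄*.
*Stefan₅* and the pronoun do not c-command one another → neither Principle B nor Principle C is at stake; coindexation permitted.

{5}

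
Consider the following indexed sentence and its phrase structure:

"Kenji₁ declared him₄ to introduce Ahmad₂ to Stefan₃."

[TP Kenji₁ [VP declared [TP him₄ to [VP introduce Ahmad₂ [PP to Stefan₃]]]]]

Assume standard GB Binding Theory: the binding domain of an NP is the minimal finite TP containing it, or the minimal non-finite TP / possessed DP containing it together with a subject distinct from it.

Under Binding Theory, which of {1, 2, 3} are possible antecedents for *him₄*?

*him* is a pronoun, so Principle B applies: it must be free in its binding domain.
Binding domain of *him₄*: the matrix TP, whose subject is Kenji₁.
*Kenji₁* c-commands the pronoun within its binding domain → coindexation would violate Principle B.
*Ahmad₂*: the pronoun c-commands this R-expression → coindexation would violate Principle C on *Ahmad₂*.
*Stefan₃*: the pronoun c-commands this R-expression → coindexation would violate Principle C on *Stefan₃*.

none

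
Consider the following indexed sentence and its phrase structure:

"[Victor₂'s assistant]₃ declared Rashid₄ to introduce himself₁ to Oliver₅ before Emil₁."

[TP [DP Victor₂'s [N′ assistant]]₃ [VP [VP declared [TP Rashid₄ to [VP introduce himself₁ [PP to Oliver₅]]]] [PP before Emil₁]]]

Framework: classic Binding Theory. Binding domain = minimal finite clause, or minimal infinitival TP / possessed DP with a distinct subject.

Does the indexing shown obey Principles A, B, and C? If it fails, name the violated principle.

The two coindexed NPs are *Emil₁* and *himself₁*.
*himself₁* is an anaphor. Principle A requires it to be bound within its binding domain — the embedded TP, whose subject is Rashid₄.
Within that domain it is c-commanded by *Rashid₄*, which does not share its index.
*Emil₁* does not c-command the anaphor at all.
The anaphor is unbound in its domain → Principle A violation.

Principle A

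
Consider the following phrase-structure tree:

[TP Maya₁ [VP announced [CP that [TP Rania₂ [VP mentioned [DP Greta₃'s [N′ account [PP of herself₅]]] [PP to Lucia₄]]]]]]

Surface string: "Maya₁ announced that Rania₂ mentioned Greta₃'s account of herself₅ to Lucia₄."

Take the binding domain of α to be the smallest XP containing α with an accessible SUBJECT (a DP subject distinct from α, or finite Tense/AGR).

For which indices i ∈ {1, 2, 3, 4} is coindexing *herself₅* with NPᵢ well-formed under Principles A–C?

*herself* is an anaphor, so Principle A applies: it must be bound in its binding domain.
Binding domain of *herself₅*: the possessed DP, whose subject is Greta₃.
*Maya₁* c-commands the anaphor but is outside its binding domain → cannot satisfy Principle A.
*Rania₂* c-commands the anaphor but is outside its binding domain → cannot satisfy Principle A.
*Greta₃* c-commands the anaphor within its binding domain → licit binder.
*Lucia₄* does not c-command the anaphor → cannot bind it.

{3}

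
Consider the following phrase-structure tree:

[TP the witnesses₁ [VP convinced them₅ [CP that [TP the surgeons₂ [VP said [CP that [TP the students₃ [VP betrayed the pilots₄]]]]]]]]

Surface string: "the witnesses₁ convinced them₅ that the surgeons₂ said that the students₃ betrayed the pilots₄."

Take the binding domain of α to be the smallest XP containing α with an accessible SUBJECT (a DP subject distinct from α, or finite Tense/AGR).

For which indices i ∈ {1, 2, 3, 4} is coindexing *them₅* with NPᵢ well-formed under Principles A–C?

none

*them* is a pronoun, so Principle B applies: it must be free in its binding domain.
Binding domain of *them₅*: the matrix TP, whose subject is the witnesses₁.
*the witnesses₁* c-commands the pronoun within its binding domain → coindexation would violate Principle B.
*the surgeons₂*: the pronoun c-commands this R-expression → coindexation would violate Principle C on *the surgeons₂*.
*the students₃*: the pronoun c-commands this R-expression → coindexation would violate Principle C on *the students₃*.
*the pilots₄*: the pronoun c-commands this R-expression → coindexation would violate Principle C on *the pilots₄*.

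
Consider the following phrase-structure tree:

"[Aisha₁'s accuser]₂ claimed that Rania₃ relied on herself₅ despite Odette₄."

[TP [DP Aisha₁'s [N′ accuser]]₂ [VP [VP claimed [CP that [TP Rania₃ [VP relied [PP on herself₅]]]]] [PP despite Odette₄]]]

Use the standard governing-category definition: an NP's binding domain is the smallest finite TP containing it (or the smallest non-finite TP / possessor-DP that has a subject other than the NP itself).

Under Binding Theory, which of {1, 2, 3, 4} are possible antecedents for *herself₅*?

{3}

*herself* is an anaphor, so Principle A applies: it must be bound in its binding domain.
Binding domain of *herself₅*: the embedded TP, whose subject is Rania₃.
*Aisha₁* does not c-command the anaphor → cannot bind it.
*[Aisha₁'s accuser]₂* c-commands the anaphor but is outside its binding domain → cannot satisfy Principle A.
*Rania₃* c-commands the anaphor within its binding domain → licit binder.
*Odette₄* does not c-command the anaphor → cannot bind it.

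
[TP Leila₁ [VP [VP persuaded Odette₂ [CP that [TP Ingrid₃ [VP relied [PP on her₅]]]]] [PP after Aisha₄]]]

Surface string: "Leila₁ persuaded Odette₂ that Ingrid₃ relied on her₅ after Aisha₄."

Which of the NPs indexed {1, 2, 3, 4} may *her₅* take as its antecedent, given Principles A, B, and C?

{1, 2, 4}

*her* is a pronoun, so Principle B applies: it must be free in its binding domain.
Binding domain of *her₅*: the embedded TP, whose subject is Ingrid₃.
*Leila₁* c-commands the pronoun but from outside its binding domain, and is not c-commanded by it → coindexation permitted.
*Odette₂* c-commands the pronoun but from outside its binding domain, and is not c-commanded by it → coindexation permitted.
*Ingrid₃* c-commands the pronoun within its binding domain → coindexation would violate Principle B.
*Aisha₄* and the pronoun do not c-command one another → neither Principle B nor Principle C is at stake; coindexation permitted.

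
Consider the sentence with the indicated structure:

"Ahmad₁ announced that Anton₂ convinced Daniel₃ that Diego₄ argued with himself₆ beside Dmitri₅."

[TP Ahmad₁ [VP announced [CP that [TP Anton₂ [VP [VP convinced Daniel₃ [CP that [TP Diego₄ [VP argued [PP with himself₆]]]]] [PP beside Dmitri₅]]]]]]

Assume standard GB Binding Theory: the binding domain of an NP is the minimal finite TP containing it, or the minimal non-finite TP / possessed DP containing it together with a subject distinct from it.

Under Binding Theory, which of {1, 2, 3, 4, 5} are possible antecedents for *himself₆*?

{4}

*himself* is an anaphor, so Principle A applies: it must be bound in its binding domain.
Binding domain of *himself₆*: the embedded TP, whose subject is Diego₄.
*Ahmad₁* c-commands the anaphor but is outside its binding domain → cannot satisfy Principle A.
*Anton₂* c-commands the anaphor but is outside its binding domain → cannot satisfy Principle A.
*Daniel₃* c-commands the anaphor but is outside its binding domain → cannot satisfy Principle A.
*Diego₄* c-commands the anaphor within its binding domain → licit binder.
*Dmitri₅* does not c-command the anaphor → cannot bind it.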